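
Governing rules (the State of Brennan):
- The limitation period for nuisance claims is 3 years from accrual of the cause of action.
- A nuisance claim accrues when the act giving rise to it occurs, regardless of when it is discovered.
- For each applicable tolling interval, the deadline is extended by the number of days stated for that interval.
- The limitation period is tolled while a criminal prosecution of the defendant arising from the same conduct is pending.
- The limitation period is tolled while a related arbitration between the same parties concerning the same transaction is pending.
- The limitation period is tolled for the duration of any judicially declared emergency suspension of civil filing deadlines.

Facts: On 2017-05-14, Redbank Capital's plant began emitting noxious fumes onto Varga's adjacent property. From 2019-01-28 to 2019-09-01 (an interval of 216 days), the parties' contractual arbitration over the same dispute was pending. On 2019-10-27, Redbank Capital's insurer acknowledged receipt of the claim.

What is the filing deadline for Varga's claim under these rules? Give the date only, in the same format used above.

The cause of action accrued on 2017-05-14, the date of the act.
Adding the 3 years base period to 2017-05-14 gives a deadline of 2020-05-14, before any tolling.
Because the pending related arbitration ran from 2019-01-28 to 2019-09-01, the deadline is extended by 216 days to 2020-12-16.
Nothing else in the chronology tolls or restarts the period.

2020-12-16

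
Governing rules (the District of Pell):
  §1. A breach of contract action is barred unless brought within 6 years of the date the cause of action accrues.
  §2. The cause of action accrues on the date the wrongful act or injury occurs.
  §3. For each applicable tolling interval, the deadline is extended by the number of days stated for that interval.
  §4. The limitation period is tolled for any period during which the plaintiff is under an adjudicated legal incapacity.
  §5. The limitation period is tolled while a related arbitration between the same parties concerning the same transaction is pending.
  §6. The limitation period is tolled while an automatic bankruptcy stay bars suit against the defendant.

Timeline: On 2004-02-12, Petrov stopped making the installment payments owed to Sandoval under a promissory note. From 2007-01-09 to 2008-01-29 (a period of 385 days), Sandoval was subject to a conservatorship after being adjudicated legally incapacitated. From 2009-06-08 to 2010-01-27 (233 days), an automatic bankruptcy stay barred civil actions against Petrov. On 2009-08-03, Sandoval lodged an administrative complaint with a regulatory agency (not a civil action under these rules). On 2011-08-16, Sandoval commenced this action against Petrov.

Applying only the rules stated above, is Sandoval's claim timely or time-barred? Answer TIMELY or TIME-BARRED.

TIMELY

The claim accrued on 2004-02-12, when the wrongful act occurred.
Adding the 6 years base period to 2004-02-12 gives a deadline of 2010-02-12, before any tolling.
The period was tolled for 385 days by the plaintiff's legal incapacity (2007-01-09 to 2008-01-29), pushing the deadline to 2011-03-04.
The automatic bankruptcy stay from 2009-06-08 to 2010-01-27 tolled the period for 233 days, extending the deadline to 2011-10-23.
None of the other events listed affects the running of the period under the stated rules.
Filing on 2011-08-16 beat the 2011-10-23 deadline — the action is timely.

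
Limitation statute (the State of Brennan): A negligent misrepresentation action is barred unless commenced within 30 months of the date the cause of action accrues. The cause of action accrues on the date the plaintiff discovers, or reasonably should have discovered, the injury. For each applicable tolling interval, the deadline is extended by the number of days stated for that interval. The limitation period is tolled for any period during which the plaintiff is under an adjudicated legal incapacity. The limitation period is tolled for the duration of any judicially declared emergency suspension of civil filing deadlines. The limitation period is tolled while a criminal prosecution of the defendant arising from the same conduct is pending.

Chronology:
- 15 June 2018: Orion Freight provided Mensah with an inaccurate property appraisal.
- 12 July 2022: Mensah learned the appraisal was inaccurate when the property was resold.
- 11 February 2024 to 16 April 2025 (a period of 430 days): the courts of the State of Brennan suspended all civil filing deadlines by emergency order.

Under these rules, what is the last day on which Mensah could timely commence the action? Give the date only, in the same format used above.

The claim did not accrue until Mensah discovered the injury on 12 July 2022; the 15 June 2018 act date does not start the clock under the stated rule.
The untolled deadline — 30 months after 12 July 2022 — is 12 January 2025.
Because the emergency suspension of filing deadlines ran from 11 February 2024 to 16 April 2025, the deadline is extended by 430 days to 18 March 2026.

18 March 2026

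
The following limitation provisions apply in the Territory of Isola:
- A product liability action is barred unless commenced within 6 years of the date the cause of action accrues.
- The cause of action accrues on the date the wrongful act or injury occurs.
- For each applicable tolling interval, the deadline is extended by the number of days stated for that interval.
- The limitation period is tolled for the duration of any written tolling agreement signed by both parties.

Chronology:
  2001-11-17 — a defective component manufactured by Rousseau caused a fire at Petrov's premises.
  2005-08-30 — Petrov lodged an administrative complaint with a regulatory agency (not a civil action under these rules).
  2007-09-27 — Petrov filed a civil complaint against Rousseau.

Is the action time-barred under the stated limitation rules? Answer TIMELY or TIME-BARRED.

The cause of action accrued on 2001-11-17, the date of the act.
Adding the 6 years base period to 2001-11-17 gives a deadline of 2007-11-17, before any tolling.
The other events in the timeline have no effect on the limitation period under the stated rules.
Petrov filed on 2007-09-27, before the 2007-11-17 deadline, so the action is timely.

TIMELY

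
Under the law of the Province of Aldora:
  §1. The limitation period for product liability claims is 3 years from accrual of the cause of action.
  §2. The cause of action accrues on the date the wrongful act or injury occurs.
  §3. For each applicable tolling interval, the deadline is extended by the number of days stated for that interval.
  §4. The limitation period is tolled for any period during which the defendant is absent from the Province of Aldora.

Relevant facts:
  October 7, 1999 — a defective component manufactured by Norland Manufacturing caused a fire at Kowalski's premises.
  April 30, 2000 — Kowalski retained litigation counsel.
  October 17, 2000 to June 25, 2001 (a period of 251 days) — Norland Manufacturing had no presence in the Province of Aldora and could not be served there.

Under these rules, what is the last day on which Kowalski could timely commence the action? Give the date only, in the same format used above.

June 15, 2003

The claim accrued on October 7, 1999, when the wrongful act occurred.
Adding the 3 years base period to October 7, 1999 gives a deadline of October 7, 2002, before any tolling.
The defendant's absence from the jurisdiction from October 17, 2000 to June 25, 2001 tolled the period for 251 days, extending the deadline to June 15, 2003.
Nothing else in the chronology tolls or restarts the period.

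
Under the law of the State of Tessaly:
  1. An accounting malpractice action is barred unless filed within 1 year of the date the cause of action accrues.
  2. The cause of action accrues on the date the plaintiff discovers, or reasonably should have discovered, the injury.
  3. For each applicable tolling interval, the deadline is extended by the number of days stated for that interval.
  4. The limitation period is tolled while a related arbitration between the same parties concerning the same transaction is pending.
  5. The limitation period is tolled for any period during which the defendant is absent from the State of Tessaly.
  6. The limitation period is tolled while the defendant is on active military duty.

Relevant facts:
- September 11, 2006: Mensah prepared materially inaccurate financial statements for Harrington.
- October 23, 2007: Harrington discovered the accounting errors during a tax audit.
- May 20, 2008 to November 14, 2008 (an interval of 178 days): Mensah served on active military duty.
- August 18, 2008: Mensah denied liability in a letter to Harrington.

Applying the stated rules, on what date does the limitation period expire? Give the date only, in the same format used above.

The claim did not accrue until Harrington discovered the injury on October 23, 2007; the September 11, 2006 act date does not start the clock under the stated rule.
Adding the 1 year base period to October 23, 2007 gives a deadline of October 23, 2008, before any tolling.
The defendant's active military service from May 20, 2008 to November 14, 2008 tolled the period for 178 days, extending the deadline to April 19, 2009.
The other events in the timeline have no effect on the limitation period under the stated rules.

April 19, 2009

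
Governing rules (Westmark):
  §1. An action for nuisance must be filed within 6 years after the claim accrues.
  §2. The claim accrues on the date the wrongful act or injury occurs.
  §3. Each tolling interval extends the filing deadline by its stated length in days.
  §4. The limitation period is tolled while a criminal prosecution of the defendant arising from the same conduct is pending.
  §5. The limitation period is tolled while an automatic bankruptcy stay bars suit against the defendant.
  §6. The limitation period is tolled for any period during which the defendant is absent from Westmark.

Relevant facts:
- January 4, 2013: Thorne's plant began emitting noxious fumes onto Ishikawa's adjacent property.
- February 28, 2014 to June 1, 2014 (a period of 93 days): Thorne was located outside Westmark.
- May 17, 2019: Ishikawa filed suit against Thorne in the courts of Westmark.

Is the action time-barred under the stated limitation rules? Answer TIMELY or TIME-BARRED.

The limitation period began to run on January 4, 2013.
Adding the 6 years base period to January 4, 2013 gives a deadline of January 4, 2019, before any tolling.
The period was tolled for 93 days by the defendant's absence from the jurisdiction (February 28, 2014 to June 1, 2014), pushing the deadline to April 7, 2019.
Filing on May 17, 2019 missed the April 7, 2019 deadline — the action is time-barred.

TIME-BARRED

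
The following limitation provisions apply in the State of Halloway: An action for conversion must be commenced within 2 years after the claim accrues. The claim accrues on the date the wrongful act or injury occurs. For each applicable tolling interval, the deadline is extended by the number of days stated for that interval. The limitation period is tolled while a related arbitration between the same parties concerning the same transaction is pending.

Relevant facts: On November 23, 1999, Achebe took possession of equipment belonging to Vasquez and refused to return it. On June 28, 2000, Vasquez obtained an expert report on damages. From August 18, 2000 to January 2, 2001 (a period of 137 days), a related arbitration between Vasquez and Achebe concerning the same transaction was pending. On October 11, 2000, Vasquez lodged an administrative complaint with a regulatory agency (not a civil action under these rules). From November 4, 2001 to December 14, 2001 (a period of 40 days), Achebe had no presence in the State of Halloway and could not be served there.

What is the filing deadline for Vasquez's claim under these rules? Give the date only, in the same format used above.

The claim accrued on November 23, 1999, when the wrongful act occurred.
2 years from November 23, 1999 is November 23, 2001.
The period was tolled for 137 days by the pending related arbitration (August 18, 2000 to January 2, 2001), pushing the deadline to April 9, 2002.
No stated provision tolls the period for the defendant's absence, so the interval from November 4, 2001 to December 14, 2001 has no effect on the deadline.
None of the other events listed affects the running of the period under the stated rules.

April 9, 2002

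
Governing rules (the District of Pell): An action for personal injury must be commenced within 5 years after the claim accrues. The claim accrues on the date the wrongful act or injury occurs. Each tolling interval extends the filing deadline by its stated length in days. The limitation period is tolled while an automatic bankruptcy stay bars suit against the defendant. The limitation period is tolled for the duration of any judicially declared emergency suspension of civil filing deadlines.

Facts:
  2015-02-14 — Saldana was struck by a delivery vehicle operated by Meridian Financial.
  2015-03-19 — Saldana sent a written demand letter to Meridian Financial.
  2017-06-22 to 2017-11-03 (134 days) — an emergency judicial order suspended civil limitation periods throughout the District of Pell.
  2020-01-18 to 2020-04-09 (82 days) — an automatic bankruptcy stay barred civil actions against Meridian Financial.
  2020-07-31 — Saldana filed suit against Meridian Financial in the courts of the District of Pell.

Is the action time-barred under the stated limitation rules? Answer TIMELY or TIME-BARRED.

TIMELY

The limitation period began to run on 2015-02-14.
Adding the 5 years base period to 2015-02-14 gives a deadline of 2020-02-14, before any tolling.
The period was tolled for 134 days by the emergency suspension of filing deadlines (2017-06-22 to 2017-11-03), pushing the deadline to 2020-06-27.
The automatic bankruptcy stay from 2020-01-18 to 2020-04-09 tolled the period for 82 days, extending the deadline to 2020-09-17.
None of the other events listed affects the running of the period under the stated rules.
Filing on 2020-07-31 beat the 2020-09-17 deadline — the action is timely.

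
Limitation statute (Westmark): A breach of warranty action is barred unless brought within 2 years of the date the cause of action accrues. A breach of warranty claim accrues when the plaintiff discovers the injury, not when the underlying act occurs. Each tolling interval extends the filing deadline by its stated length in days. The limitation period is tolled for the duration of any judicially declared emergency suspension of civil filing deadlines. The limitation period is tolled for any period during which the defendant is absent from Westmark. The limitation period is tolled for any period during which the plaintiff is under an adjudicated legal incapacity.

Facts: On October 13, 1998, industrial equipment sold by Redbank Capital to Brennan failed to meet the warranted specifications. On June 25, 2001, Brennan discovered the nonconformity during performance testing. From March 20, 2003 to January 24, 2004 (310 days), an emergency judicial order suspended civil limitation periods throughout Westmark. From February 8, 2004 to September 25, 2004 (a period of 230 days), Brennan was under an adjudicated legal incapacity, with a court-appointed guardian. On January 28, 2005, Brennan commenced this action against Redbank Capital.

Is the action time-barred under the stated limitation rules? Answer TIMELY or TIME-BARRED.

Accrual is tied to discovery, so the period began on June 25, 2001 rather than on October 13, 1998 when the act occurred.
2 years from June 25, 2001 is June 25, 2003.
Because the emergency suspension of filing deadlines ran from March 20, 2003 to January 24, 2004, the deadline is extended by 310 days to April 30, 2004.
The plaintiff's legal incapacity from February 8, 2004 to September 25, 2004 tolled the period for 230 days, extending the deadline to December 16, 2004.
Filing on January 28, 2005 missed the December 16, 2004 deadline — the action is time-barred.

TIME-BARRED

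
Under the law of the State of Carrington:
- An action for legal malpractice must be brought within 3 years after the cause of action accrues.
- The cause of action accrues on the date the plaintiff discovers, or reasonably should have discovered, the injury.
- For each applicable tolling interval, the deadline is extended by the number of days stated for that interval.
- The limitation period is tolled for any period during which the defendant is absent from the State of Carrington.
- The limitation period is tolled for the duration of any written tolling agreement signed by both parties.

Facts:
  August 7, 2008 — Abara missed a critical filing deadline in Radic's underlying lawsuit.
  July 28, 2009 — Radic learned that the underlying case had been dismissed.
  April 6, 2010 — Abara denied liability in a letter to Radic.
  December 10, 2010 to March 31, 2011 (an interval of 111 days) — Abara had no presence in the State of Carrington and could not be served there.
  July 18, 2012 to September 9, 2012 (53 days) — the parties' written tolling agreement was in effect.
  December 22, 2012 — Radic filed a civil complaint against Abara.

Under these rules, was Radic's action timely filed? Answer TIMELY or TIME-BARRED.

TIMELY

Under the discovery rule, the claim accrued on July 28, 2009, when Radic discovered the injury — not on the August 7, 2008 date of the underlying act.
3 years from July 28, 2009 is July 28, 2012.
The defendant's absence from the jurisdiction from December 10, 2010 to March 31, 2011 tolled the period for 111 days, extending the deadline to November 16, 2012.
The written tolling agreement from July 18, 2012 to September 9, 2012 tolled the period for 53 days, extending the deadline to January 8, 2013.
Nothing else in the chronology tolls or restarts the period.
The December 22, 2012 filing precedes the January 8, 2013 deadline; the claim is timely.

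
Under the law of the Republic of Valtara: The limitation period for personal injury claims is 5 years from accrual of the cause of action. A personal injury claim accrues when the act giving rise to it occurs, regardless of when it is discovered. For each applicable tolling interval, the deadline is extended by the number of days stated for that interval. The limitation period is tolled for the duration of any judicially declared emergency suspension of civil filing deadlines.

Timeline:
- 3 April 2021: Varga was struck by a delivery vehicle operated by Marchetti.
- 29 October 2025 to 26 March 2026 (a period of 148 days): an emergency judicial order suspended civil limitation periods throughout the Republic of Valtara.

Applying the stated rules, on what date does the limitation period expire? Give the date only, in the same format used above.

The cause of action accrued on 3 April 2021, the date of the act.
The untolled deadline — 5 years after 3 April 2021 — is 3 April 2026.
The emergency suspension of filing deadlines from 29 October 2025 to 26 March 2026 tolled the period for 148 days, extending the deadline to 29 August 2026.

29 August 2026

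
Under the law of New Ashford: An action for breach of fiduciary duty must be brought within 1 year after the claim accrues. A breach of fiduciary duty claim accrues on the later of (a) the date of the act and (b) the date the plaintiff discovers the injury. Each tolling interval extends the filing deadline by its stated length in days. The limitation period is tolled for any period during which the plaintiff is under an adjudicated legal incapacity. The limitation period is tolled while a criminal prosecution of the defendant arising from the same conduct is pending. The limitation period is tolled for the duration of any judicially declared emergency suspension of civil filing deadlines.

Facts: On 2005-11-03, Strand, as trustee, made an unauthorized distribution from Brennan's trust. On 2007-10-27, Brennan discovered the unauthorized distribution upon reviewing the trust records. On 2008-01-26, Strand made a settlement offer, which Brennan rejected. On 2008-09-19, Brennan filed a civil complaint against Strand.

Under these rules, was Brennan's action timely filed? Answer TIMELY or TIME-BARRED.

TIMELY

Because discovery on 2007-10-27 post-dates the 2005-11-03 act, accrual under the later-of rule falls on 2007-10-27.
The untolled deadline — 1 year after 2007-10-27 — is 2008-10-27.
None of the other events listed affects the running of the period under the stated rules.
Brennan filed on 2008-09-19, before the 2008-10-27 deadline, so the action is timely.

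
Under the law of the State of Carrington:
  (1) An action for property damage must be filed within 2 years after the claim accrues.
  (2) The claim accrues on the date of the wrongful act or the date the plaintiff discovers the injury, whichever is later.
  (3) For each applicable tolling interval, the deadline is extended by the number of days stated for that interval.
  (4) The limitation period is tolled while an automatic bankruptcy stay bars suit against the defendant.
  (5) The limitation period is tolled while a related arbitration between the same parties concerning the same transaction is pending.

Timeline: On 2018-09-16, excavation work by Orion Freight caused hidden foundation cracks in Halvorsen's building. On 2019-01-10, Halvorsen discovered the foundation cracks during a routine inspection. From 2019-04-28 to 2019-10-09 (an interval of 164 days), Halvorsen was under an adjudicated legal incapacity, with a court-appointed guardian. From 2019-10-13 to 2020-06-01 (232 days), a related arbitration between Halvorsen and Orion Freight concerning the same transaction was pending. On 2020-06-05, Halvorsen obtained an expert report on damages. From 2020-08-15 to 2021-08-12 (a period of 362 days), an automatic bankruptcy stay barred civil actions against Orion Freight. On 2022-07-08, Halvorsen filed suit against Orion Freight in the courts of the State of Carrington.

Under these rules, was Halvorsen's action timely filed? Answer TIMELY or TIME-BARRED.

Because discovery on 2019-01-10 post-dates the 2018-09-16 act, accrual under the later-of rule falls on 2019-01-10.
Adding the 2 years base period to 2019-01-10 gives a deadline of 2021-01-10, before any tolling.
Because the pending related arbitration ran from 2019-10-13 to 2020-06-01, the deadline is extended by 232 days to 2021-08-30.
The automatic bankruptcy stay from 2020-08-15 to 2021-08-12 tolled the period for 362 days, extending the deadline to 2022-08-27.
Although the plaintiff's incapacity ran from 2019-04-28 to 2019-10-09, the stated rules do not make that a tolling event, so it is disregarded.
None of the other events listed affects the running of the period under the stated rules.
Halvorsen filed on 2022-07-08, before the 2022-08-27 deadline, so the action is timely.

TIMELY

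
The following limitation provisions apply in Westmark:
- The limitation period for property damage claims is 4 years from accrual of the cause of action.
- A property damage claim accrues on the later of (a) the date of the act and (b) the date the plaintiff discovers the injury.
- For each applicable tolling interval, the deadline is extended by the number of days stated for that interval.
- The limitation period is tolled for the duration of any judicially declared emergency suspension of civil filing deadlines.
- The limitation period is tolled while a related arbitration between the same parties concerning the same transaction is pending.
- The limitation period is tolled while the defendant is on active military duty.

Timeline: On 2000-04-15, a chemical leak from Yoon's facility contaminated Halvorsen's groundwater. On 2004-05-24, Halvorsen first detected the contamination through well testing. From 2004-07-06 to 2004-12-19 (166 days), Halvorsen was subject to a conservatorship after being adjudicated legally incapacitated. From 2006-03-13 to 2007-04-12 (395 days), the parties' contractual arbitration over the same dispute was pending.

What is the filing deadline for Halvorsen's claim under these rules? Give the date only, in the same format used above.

Because discovery on 2004-05-24 post-dates the 2000-04-15 act, accrual under the later-of rule falls on 2004-05-24.
4 years from 2004-05-24 is 2008-05-24.
Because the pending related arbitration ran from 2006-03-13 to 2007-04-12, the deadline is extended by 395 days to 2009-06-23.
No stated provision tolls the period for the plaintiff's incapacity, so the interval from 2004-07-06 to 2004-12-19 has no effect on the deadline.

2009-06-23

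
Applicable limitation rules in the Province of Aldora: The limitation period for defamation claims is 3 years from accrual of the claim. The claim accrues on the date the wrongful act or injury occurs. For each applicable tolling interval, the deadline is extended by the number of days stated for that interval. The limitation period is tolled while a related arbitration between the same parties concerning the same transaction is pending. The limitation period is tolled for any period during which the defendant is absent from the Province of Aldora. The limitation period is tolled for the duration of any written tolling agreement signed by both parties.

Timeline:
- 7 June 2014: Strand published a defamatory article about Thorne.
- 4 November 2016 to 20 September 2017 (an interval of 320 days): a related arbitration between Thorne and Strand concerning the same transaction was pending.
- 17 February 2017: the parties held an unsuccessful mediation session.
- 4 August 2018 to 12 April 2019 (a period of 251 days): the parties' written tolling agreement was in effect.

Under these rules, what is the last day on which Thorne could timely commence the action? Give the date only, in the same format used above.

The limitation period began to run on 7 June 2014.
The untolled deadline — 3 years after 7 June 2014 — is 7 June 2017.
The pending related arbitration from 4 November 2016 to 20 September 2017 tolled the period for 320 days, extending the deadline to 23 April 2018.
By the time the written tolling agreement began on 4 August 2018, the limitation period had already expired on 23 April 2018; that interval cannot revive it.
Nothing else in the chronology tolls or restarts the period.

23 April 2018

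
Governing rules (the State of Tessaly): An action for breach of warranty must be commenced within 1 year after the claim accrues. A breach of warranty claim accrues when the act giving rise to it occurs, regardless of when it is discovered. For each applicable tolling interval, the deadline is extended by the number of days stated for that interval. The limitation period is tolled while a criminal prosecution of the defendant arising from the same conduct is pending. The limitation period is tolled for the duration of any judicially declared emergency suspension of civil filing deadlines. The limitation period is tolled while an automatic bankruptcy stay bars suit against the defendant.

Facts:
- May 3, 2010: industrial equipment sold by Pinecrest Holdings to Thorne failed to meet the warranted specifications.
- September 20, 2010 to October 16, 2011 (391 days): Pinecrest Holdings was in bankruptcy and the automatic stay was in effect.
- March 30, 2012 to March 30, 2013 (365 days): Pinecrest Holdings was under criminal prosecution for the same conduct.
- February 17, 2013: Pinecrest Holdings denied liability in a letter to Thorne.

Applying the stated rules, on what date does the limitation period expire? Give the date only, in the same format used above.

The claim accrued on May 3, 2010, the date of the act.
1 year from May 3, 2010 is May 3, 2011.
The period was tolled for 391 days by the automatic bankruptcy stay (September 20, 2010 to October 16, 2011), pushing the deadline to May 28, 2012.
The period was tolled for 365 days by the pending criminal prosecution (March 30, 2012 to March 30, 2013), pushing the deadline to May 28, 2013.
Nothing else in the chronology tolls or restarts the period.

May 28, 2013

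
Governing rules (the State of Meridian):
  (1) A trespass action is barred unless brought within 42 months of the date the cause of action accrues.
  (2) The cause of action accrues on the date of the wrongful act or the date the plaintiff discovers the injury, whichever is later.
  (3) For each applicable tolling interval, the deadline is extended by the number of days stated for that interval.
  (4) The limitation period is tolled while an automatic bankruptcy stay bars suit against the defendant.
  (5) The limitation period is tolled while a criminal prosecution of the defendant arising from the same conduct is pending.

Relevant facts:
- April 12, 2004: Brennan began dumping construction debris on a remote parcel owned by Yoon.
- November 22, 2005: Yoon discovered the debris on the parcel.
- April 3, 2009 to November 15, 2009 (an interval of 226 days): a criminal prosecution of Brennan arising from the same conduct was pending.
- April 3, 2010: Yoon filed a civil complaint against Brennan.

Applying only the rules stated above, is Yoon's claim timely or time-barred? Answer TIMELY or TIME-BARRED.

The claim accrued on November 22, 2005 — the later of the April 12, 2004 act and the November 22, 2005 discovery.
The untolled deadline — 42 months after November 22, 2005 — is May 22, 2009.
The period was tolled for 226 days by the pending criminal prosecution (April 3, 2009 to November 15, 2009), pushing the deadline to January 3, 2010.
Filing on April 3, 2010 missed the January 3, 2010 deadline — the action is time-barred.

TIME-BARRED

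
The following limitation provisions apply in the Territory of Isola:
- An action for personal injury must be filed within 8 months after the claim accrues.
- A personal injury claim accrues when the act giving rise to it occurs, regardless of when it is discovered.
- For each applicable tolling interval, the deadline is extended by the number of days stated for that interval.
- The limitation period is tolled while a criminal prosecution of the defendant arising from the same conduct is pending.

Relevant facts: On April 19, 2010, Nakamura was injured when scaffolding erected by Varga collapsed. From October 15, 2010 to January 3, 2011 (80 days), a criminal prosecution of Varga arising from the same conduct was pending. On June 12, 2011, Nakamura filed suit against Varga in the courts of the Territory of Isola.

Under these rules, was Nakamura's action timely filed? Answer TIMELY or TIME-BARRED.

TIME-BARRED

The limitation period began to run on April 19, 2010.
The untolled deadline — 8 months after April 19, 2010 — is December 19, 2010.
The period was tolled for 80 days by the pending criminal prosecution (October 15, 2010 to January 3, 2011), pushing the deadline to March 9, 2011.
Nakamura filed on June 12, 2011, after the March 9, 2011 deadline, so the action is time-barred.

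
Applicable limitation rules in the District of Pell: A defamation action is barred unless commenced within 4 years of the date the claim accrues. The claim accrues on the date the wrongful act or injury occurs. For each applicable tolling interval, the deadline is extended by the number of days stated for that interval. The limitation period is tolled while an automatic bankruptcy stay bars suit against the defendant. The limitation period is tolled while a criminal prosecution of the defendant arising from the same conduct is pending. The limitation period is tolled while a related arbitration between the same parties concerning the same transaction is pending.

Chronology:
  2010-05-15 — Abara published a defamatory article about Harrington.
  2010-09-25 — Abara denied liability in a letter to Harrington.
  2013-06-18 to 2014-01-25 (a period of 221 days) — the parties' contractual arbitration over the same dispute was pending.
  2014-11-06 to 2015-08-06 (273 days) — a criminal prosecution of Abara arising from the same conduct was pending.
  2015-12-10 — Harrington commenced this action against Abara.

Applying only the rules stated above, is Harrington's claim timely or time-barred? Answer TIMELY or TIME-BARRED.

TIME-BARRED

The claim accrued on 2010-05-15, when the wrongful act occurred.
The untolled deadline — 4 years after 2010-05-15 — is 2014-05-15.
Because the pending related arbitration ran from 2013-06-18 to 2014-01-25, the deadline is extended by 221 days to 2014-12-22.
Because the pending criminal prosecution ran from 2014-11-06 to 2015-08-06, the deadline is extended by 273 days to 2015-09-21.
Nothing else in the chronology tolls or restarts the period.
The 2015-12-10 filing falls after the 2015-09-21 deadline; the claim is time-barred.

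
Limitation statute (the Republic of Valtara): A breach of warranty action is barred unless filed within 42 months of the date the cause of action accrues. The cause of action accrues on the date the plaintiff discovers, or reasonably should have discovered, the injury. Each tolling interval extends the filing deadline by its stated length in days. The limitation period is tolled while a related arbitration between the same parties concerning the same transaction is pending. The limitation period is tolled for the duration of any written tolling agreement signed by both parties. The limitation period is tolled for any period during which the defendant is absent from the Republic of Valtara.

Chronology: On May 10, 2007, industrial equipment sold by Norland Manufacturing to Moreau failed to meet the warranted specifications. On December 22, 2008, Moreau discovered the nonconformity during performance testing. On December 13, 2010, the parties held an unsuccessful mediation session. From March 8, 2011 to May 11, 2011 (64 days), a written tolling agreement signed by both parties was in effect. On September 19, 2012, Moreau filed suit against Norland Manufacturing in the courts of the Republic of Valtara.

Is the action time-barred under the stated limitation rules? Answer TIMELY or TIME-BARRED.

TIME-BARRED

The claim did not accrue until Moreau discovered the injury on December 22, 2008; the May 10, 2007 act date does not start the clock under the stated rule.
Adding the 42 months base period to December 22, 2008 gives a deadline of June 22, 2012, before any tolling.
The written tolling agreement from March 8, 2011 to May 11, 2011 tolled the period for 64 days, extending the deadline to August 25, 2012.
None of the other events listed affects the running of the period under the stated rules.
The September 19, 2012 filing falls after the August 25, 2012 deadline; the claim is time-barred.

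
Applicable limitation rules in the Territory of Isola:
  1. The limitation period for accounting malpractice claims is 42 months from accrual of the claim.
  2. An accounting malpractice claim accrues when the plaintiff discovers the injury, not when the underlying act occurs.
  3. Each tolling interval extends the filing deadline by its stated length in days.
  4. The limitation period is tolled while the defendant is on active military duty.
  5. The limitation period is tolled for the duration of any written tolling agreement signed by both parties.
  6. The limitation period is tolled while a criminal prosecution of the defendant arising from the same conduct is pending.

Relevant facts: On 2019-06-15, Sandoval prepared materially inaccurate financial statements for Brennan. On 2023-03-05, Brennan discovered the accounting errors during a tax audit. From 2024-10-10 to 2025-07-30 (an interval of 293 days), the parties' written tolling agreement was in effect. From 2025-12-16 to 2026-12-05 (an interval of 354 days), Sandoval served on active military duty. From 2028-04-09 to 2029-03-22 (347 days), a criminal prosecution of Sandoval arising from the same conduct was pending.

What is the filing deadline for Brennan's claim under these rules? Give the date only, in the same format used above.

The claim did not accrue until Brennan discovered the injury on 2023-03-05; the 2019-06-15 act date does not start the clock under the stated rule.
The untolled deadline — 42 months after 2023-03-05 — is 2026-09-05.
Because the written tolling agreement ran from 2024-10-10 to 2025-07-30, the deadline is extended by 293 days to 2027-06-25.
The period was tolled for 354 days by the defendant's active military service (2025-12-16 to 2026-12-05), pushing the deadline to 2028-06-13.
The period was tolled for 347 days by the pending criminal prosecution (2028-04-09 to 2029-03-22), pushing the deadline to 2029-05-26.

2029-05-26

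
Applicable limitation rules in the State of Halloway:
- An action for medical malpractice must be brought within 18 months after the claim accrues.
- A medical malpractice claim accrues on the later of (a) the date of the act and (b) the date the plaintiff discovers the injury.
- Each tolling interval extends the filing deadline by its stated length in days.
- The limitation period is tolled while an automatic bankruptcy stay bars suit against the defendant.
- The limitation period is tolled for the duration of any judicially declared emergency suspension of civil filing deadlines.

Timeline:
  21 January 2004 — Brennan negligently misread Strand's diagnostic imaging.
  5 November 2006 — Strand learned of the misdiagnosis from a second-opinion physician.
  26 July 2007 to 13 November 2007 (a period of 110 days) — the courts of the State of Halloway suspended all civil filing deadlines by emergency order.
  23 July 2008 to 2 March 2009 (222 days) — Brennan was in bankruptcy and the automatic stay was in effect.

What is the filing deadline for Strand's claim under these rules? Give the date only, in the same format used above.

2 April 2009

Because discovery on 5 November 2006 post-dates the 21 January 2004 act, accrual under the later-of rule falls on 5 November 2006.
Adding the 18 months base period to 5 November 2006 gives a deadline of 5 May 2008, before any tolling.
Because the emergency suspension of filing deadlines ran from 26 July 2007 to 13 November 2007, the deadline is extended by 110 days to 23 August 2008.
The automatic bankruptcy stay from 23 July 2008 to 2 March 2009 tolled the period for 222 days, extending the deadline to 2 April 2009.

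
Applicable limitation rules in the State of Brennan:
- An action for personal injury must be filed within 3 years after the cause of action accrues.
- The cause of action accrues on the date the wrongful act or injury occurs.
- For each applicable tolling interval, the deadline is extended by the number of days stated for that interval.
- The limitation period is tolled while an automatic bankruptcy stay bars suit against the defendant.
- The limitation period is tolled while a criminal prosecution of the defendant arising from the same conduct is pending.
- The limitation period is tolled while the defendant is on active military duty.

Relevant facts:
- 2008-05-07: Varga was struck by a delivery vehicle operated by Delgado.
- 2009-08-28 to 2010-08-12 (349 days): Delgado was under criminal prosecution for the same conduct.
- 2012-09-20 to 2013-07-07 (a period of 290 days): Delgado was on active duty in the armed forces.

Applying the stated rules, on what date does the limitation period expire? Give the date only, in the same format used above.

2012-04-20

The cause of action accrued on 2008-05-07, the date of the act.
The untolled deadline — 3 years after 2008-05-07 — is 2011-05-07.
The pending criminal prosecution from 2009-08-28 to 2010-08-12 tolled the period for 349 days, extending the deadline to 2012-04-20.
The defendant's active military service starting 2012-09-20 came too late — the period had run on 2012-04-20 — and so does not extend the deadline.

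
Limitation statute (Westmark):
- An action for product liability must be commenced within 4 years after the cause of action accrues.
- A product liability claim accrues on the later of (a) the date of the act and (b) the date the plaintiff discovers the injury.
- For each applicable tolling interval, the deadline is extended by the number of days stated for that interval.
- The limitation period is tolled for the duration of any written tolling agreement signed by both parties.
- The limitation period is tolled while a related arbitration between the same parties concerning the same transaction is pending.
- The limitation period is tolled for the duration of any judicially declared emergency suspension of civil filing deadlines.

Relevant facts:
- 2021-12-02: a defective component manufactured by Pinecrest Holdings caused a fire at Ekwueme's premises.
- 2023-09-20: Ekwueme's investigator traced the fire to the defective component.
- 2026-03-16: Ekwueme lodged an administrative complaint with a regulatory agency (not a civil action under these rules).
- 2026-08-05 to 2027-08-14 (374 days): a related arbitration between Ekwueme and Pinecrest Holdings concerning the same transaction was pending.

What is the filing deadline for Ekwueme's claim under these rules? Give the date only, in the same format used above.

2028-09-28

Because discovery on 2023-09-20 post-dates the 2021-12-02 act, accrual under the later-of rule falls on 2023-09-20.
Adding the 4 years base period to 2023-09-20 gives a deadline of 2027-09-20, before any tolling.
The period was tolled for 374 days by the pending related arbitration (2026-08-05 to 2027-08-14), pushing the deadline to 2028-09-28.
Nothing else in the chronology tolls or restarts the period.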